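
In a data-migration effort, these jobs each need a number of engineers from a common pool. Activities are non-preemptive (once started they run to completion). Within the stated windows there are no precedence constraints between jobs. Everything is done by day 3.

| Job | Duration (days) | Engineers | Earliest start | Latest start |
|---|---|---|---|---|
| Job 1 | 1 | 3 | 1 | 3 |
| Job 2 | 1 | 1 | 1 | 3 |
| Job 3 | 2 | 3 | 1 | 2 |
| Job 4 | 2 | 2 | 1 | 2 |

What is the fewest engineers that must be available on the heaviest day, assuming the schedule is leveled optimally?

5

Early-start (Job 1@1, Job 2@1, Job 3@1, Job 4@1) gives peak 9: d1:9  d2:5  d3:0.
Shift Job 3→2, Job 4→2.
Schedule Job 1@1, Job 2@1, Job 3@2, Job 4@2: d1:4  d2:5  d3:5 — peak 5.
Total engineer-days = 14 over 3 days ⇒ peak ≥ ⌈14/3⌉ = 5, so 5 is optimal.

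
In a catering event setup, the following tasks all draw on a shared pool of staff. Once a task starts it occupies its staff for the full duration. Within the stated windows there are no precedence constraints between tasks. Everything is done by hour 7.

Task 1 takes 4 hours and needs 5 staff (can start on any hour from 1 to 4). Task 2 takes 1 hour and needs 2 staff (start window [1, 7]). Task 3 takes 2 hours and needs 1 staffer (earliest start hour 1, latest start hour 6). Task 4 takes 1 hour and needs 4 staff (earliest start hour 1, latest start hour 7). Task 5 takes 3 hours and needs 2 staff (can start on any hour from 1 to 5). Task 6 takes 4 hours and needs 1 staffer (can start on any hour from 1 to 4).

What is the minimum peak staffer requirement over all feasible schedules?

Early-start (Task 1@1, Task 2@1, Task 3@1, Task 4@1, Task 5@1, Task 6@1) gives peak 15: h1:15  h2:9  h3:8  h4:6  h5:0  h6:0  h7:0.
Shift Task 2→5, Task 4→7, Task 5→5, Task 6→3.
Schedule Task 1@1, Task 2@5, Task 3@1, Task 4@7, Task 5@5, Task 6@3: h1:6  h2:6  h3:6  h4:6  h5:5  h6:3  h7:6 — peak 6.
Total staffer-hours = 38 over 7 hours ⇒ peak ≥ ⌈38/7⌉ = 6, so 6 is optimal.

6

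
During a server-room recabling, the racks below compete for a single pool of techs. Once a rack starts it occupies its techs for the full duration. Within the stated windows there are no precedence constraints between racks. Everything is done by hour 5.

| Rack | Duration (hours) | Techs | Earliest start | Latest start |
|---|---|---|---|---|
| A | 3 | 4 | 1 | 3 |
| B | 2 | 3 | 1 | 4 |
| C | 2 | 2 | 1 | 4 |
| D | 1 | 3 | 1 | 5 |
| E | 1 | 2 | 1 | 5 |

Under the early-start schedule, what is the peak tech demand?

Early-start schedule: A@1, B@1, C@1, D@1, E@1.
Load per hour: hour 1: 14, hour 2: 9, hour 3: 4, hour 4: 0, hour 5: 0.
Peak is 14.

14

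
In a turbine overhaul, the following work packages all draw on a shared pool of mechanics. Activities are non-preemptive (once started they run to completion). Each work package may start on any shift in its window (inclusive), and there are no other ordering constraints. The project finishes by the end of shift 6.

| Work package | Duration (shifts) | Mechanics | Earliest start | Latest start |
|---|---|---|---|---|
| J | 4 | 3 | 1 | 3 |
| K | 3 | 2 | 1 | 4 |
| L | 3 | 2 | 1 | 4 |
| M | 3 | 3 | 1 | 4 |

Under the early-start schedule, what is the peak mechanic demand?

Early-start schedule: J@1, K@1, L@1, M@1.
Load per shift: shift 1: 10, shift 2: 10, shift 3: 10, shift 4: 3, shift 5: 0, shift 6: 0.
Peak is 10.

10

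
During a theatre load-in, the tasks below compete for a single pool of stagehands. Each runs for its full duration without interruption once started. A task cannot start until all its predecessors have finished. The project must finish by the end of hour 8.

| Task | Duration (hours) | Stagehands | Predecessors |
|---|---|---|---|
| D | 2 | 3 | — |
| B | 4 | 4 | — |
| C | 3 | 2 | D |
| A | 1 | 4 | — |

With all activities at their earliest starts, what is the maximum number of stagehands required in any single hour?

11

Early-start schedule: D@1, B@1, C@3, A@1.
Load per hour: hour 1: 11, hour 2: 7, hour 3: 6, hour 4: 6, hour 5: 2, hour 6: 0, hour 7: 0, hour 8: 0.
Peak is 11.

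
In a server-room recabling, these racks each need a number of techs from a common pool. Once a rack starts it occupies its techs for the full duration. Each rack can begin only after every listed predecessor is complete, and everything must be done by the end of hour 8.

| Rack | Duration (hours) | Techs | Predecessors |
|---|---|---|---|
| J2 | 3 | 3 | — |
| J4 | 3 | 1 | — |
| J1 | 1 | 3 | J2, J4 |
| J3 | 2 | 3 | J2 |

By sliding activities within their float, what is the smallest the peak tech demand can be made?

Early-start (J2@1, J4@1, J1@4, J3@4) gives peak 6: h1:4  h2:4  h3:4  h4:6  h5:3  h6:0  h7:0  h8:0.
Shift J3→5.
Schedule J2@1, J4@1, J1@4, J3@5: h1:4  h2:4  h3:4  h4:3  h5:3  h6:3  h7:0  h8:0 — peak 4.

4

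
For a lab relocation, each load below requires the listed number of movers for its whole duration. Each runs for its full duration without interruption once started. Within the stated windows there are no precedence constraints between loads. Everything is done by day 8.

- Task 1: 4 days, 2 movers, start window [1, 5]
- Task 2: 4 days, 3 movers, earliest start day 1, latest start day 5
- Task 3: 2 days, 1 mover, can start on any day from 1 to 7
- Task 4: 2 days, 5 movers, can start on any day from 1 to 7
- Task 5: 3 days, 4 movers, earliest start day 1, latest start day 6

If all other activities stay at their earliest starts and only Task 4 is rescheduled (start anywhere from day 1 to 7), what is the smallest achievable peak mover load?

10

Task 4@1: d1:15  d2:15  d3:9  d4:5  d5:0  d6:0  d7:0  d8:0 → peak 15
Task 4@2: d1:10  d2:15  d3:14  d4:5  d5:0  d6:0  d7:0  d8:0 → peak 15
Task 4@3: d1:10  d2:10  d3:14  d4:10  d5:0  d6:0  d7:0  d8:0 → peak 14
Task 4@4: d1:10  d2:10  d3:9  d4:10  d5:5  d6:0  d7:0  d8:0 → peak 10
Task 4@5: d1:10  d2:10  d3:9  d4:5  d5:5  d6:5  d7:0  d8:0 → peak 10
Task 4@6: d1:10  d2:10  d3:9  d4:5  d5:0  d6:5  d7:5  d8:0 → peak 10
Task 4@7: d1:10  d2:10  d3:9  d4:5  d5:0  d6:0  d7:5  d8:5 → peak 10
Best is Task 4@4, peak 10.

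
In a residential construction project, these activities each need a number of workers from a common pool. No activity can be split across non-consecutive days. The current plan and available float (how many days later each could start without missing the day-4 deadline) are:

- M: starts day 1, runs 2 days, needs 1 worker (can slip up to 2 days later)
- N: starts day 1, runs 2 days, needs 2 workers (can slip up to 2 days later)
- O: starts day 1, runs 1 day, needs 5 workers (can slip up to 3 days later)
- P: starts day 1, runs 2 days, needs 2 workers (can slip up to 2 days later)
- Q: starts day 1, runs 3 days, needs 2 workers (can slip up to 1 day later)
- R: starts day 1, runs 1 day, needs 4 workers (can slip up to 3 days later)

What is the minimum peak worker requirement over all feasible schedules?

7

Early-start (M@1, N@1, O@1, P@1, Q@1, R@1) gives peak 16: d1:16  d2:7  d3:2  d4:0.
Shift O→3, R→4.
Schedule M@1, N@1, O@3, P@1, Q@1, R@4: d1:7  d2:7  d3:7  d4:4 — peak 7.
Total worker-days = 25 over 4 days ⇒ peak ≥ ⌈25/4⌉ = 7, so 7 is optimal.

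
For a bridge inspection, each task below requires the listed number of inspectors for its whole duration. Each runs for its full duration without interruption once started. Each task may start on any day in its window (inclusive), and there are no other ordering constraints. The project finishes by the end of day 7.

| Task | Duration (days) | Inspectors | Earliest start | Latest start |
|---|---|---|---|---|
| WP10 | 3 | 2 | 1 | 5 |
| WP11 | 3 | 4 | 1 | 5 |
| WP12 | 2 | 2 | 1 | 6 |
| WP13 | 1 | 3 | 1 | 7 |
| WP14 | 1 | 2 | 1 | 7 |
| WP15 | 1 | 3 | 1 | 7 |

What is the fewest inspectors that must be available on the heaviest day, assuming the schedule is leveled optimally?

5

Early-start (WP10@1, WP11@1, WP12@1, WP13@1, WP14@1, WP15@1) gives peak 16: d1:16  d2:8  d3:6  d4:0  d5:0  d6:0  d7:0.
Shift WP11→4, WP13→3, WP14→7, WP15→7.
Schedule WP10@1, WP11@4, WP12@1, WP13@3, WP14@7, WP15@7: d1:4  d2:4  d3:5  d4:4  d5:4  d6:4  d7:5 — peak 5.
Total inspector-days = 30 over 7 days ⇒ peak ≥ ⌈30/7⌉ = 5, so 5 is optimal.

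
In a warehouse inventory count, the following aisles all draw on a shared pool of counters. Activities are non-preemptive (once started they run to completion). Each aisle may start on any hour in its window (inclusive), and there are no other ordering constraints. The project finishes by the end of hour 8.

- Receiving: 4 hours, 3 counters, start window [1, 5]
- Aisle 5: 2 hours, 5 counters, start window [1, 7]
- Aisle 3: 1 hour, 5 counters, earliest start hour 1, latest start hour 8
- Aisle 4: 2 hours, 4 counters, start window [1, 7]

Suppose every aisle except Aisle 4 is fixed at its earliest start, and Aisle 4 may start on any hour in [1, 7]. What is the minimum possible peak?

Aisle 4@1: h1:17  h2:12  h3:3  h4:3  h5:0  h6:0  h7:0  h8:0 → peak 17
Aisle 4@2: h1:13  h2:12  h3:7  h4:3  h5:0  h6:0  h7:0  h8:0 → peak 13
Aisle 4@3: h1:13  h2:8  h3:7  h4:7  h5:0  h6:0  h7:0  h8:0 → peak 13
Aisle 4@4: h1:13  h2:8  h3:3  h4:7  h5:4  h6:0  h7:0  h8:0 → peak 13
Aisle 4@5: h1:13  h2:8  h3:3  h4:3  h5:4  h6:4  h7:0  h8:0 → peak 13
Aisle 4@6: h1:13  h2:8  h3:3  h4:3  h5:0  h6:4  h7:4  h8:0 → peak 13
Aisle 4@7: h1:13  h2:8  h3:3  h4:3  h5:0  h6:0  h7:4  h8:4 → peak 13
Best is Aisle 4@2, peak 13.

13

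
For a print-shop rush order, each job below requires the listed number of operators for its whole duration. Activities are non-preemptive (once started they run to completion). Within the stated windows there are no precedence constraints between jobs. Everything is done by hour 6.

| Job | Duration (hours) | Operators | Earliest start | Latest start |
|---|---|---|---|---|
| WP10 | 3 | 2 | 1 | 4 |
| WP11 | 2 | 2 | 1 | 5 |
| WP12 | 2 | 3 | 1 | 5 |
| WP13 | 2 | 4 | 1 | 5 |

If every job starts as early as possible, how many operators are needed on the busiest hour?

Early-start schedule: WP10@1, WP11@1, WP12@1, WP13@1.
Load per hour: hour 1: 11, hour 2: 11, hour 3: 2, hour 4: 0, hour 5: 0, hour 6: 0.
Peak is 11.

11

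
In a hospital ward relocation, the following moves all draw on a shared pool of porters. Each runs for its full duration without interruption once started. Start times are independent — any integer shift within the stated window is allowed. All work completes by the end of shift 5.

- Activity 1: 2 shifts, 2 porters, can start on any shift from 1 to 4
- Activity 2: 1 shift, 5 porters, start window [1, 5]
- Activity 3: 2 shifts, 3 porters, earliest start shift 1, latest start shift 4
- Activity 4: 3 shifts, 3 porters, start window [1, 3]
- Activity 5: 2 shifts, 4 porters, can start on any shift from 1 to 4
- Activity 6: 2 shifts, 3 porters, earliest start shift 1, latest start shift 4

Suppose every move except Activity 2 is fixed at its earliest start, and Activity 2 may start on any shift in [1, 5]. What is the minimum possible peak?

Activity 2@1: s1:20  s2:15  s3:3  s4:0  s5:0 → peak 20
Activity 2@2: s1:15  s2:20  s3:3  s4:0  s5:0 → peak 20
Activity 2@3: s1:15  s2:15  s3:8  s4:0  s5:0 → peak 15
Activity 2@4: s1:15  s2:15  s3:3  s4:5  s5:0 → peak 15
Activity 2@5: s1:15  s2:15  s3:3  s4:0  s5:5 → peak 15
Best is Activity 2@3, peak 15.

15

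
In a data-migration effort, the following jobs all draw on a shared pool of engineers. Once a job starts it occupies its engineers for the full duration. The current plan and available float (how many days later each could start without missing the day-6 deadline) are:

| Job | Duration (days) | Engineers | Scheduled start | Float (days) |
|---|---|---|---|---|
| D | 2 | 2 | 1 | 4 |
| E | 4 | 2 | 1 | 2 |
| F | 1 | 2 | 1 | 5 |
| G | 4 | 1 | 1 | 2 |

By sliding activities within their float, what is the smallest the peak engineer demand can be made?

4

Early-start (D@1, E@1, F@1, G@1) gives peak 7: d1:7  d2:5  d3:3  d4:3  d5:0  d6:0.
Shift F→5, G→3.
Schedule D@1, E@1, F@5, G@3: d1:4  d2:4  d3:3  d4:3  d5:3  d6:1 — peak 4.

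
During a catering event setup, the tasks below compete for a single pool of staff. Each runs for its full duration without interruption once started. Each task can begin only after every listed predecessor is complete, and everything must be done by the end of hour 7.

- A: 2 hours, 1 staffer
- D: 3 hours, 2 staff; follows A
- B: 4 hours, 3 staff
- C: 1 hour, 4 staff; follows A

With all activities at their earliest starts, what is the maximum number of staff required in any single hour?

9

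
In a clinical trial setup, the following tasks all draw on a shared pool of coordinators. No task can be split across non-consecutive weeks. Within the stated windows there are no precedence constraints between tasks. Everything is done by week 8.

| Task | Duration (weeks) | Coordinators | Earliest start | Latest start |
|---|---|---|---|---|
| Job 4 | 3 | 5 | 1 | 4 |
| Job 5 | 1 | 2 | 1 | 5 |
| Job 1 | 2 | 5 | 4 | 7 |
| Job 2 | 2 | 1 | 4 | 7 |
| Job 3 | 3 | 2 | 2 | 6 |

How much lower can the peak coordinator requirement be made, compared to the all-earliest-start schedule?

Early-start peak: w1:7  w2:7  w3:7  w4:8  w5:6  w6:0  w7:0  w8:0 ⇒ 8.
Leveled (Job 4@1, Job 5@4, Job 1@7, Job 2@4, Job 3@4): w1:5  w2:5  w3:5  w4:5  w5:3  w6:2  w7:5  w8:5 ⇒ 5.
Reduction 8 − 5 = 3.

3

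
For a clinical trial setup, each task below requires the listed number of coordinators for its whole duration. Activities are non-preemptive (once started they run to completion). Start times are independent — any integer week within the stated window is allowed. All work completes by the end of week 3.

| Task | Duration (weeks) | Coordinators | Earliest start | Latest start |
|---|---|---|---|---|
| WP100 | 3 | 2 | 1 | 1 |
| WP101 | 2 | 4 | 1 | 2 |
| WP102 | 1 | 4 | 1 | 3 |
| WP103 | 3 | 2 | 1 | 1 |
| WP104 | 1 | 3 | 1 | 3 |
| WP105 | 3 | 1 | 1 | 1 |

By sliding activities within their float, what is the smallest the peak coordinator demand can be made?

12

Early-start (WP100@1, WP101@1, WP102@1, WP103@1, WP104@1, WP105@1) gives peak 16: w1:16  w2:9  w3:5.
Shift WP102→3.
Schedule WP100@1, WP101@1, WP102@3, WP103@1, WP104@1, WP105@1: w1:12  w2:9  w3:9 — peak 12.
No arrangement of the 18 feasible schedules does better.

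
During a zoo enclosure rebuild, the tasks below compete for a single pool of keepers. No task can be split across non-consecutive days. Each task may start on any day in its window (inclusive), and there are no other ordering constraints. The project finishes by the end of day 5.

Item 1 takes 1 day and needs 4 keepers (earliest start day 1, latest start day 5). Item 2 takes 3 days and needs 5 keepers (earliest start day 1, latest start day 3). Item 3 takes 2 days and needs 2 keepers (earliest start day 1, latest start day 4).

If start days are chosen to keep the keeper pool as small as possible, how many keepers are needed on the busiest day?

6

Early-start (Item 1@1, Item 2@1, Item 3@1) gives peak 11: d1:11  d2:7  d3:5  d4:0  d5:0.
Shift Item 2→3.
Schedule Item 1@1, Item 2@3, Item 3@1: d1:6  d2:2  d3:5  d4:5  d5:5 — peak 6.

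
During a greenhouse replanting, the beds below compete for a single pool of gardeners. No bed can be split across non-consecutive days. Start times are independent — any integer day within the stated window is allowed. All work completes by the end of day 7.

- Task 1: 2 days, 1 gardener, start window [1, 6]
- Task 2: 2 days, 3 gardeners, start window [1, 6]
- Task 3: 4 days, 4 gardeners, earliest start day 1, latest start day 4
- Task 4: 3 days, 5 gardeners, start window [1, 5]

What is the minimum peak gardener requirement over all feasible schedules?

7

Early-start (Task 1@1, Task 2@1, Task 3@1, Task 4@1) gives peak 13: d1:13  d2:13  d3:9  d4:4  d5:0  d6:0  d7:0.
Shift Task 2→3, Task 4→5.
Schedule Task 1@1, Task 2@3, Task 3@1, Task 4@5: d1:5  d2:5  d3:7  d4:7  d5:5  d6:5  d7:5 — peak 7.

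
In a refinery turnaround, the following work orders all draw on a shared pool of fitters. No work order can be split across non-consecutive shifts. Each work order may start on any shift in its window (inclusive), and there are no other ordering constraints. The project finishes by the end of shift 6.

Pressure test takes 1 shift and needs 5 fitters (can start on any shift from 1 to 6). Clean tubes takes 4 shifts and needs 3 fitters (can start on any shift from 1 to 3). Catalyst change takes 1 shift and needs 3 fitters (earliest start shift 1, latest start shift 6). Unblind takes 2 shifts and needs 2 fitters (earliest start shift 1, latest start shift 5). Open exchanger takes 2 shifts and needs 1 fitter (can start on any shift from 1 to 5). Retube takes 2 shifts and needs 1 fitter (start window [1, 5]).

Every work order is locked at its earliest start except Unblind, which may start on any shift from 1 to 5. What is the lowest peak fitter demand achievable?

13

Unblind@1: s1:15  s2:7  s3:3  s4:3  s5:0  s6:0 → peak 15
Unblind@2: s1:13  s2:7  s3:5  s4:3  s5:0  s6:0 → peak 13
Unblind@3: s1:13  s2:5  s3:5  s4:5  s5:0  s6:0 → peak 13
Unblind@4: s1:13  s2:5  s3:3  s4:5  s5:2  s6:0 → peak 13
Unblind@5: s1:13  s2:5  s3:3  s4:3  s5:2  s6:2 → peak 13
Best is Unblind@2, peak 13.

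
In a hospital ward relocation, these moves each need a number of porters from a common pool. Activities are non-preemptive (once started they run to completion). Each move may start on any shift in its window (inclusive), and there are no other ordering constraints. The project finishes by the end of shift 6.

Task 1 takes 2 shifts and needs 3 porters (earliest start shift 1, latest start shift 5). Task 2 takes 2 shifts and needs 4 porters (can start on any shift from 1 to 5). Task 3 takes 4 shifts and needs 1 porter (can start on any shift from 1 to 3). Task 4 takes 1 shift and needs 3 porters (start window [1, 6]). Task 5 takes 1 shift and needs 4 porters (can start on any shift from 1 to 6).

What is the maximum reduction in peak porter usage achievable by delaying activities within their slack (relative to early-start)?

Early-start peak: s1:15  s2:8  s3:1  s4:1  s5:0  s6:0 ⇒ 15.
Leveled (Task 1@1, Task 2@3, Task 3@1, Task 4@5, Task 5@6): s1:4  s2:4  s3:5  s4:5  s5:3  s6:4 ⇒ 5.
Reduction 15 − 5 = 10.

10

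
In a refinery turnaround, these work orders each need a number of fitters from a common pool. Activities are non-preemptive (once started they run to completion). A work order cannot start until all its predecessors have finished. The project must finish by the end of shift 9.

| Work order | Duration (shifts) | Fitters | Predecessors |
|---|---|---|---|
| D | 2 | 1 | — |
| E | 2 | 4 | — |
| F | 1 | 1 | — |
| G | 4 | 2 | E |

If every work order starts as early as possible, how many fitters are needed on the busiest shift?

Early-start schedule: D@1, E@1, F@1, G@3.
Load per shift: shift 1: 6, shift 2: 5, shift 3: 2, shift 4: 2, shift 5: 2, shift 6: 2, shift 7: 0, shift 8: 0, shift 9: 0.
Peak is 6.

6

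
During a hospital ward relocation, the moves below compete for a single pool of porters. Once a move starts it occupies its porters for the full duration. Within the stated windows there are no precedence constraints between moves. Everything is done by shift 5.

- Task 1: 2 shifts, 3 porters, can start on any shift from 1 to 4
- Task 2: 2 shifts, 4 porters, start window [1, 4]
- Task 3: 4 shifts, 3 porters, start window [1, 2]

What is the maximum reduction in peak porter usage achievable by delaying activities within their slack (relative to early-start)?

3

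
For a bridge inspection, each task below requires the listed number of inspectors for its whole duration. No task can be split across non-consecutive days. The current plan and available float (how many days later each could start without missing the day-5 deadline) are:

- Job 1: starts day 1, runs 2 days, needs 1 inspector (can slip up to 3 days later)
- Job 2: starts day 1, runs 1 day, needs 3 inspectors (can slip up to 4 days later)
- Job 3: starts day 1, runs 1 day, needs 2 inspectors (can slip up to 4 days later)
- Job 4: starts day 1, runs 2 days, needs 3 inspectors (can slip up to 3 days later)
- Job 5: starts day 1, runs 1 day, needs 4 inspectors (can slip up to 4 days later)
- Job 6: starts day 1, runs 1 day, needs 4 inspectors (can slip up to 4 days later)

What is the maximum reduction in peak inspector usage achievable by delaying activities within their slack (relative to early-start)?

12

Early-start peak: d1:17  d2:4  d3:0  d4:0  d5:0 ⇒ 17.
Leveled (Job 1@1, Job 2@1, Job 3@3, Job 4@2, Job 5@4, Job 6@5): d1:4  d2:4  d3:5  d4:4  d5:4 ⇒ 5.
Reduction 17 − 5 = 12.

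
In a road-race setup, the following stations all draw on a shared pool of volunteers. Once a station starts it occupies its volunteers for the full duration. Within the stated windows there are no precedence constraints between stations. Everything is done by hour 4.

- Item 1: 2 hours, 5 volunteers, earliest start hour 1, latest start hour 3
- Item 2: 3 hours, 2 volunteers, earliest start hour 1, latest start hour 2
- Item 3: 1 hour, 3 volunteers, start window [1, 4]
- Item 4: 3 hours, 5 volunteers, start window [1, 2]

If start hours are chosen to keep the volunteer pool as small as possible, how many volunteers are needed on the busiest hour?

12

Early-start (Item 1@1, Item 2@1, Item 3@1, Item 4@1) gives peak 15: h1:15  h2:12  h3:7  h4:0.
Shift Item 4→2.
Schedule Item 1@1, Item 2@1, Item 3@1, Item 4@2: h1:10  h2:12  h3:7  h4:5 — peak 12.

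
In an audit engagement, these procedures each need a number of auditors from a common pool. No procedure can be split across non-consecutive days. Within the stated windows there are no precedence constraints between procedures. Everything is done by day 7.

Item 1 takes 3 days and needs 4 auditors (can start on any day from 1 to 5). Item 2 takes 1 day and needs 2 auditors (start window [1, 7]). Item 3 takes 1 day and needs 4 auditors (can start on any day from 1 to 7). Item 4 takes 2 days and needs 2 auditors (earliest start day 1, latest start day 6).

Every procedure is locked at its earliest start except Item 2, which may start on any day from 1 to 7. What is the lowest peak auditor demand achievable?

Item 2@1: d1:12  d2:6  d3:4  d4:0  d5:0  d6:0  d7:0 → peak 12
Item 2@2: d1:10  d2:8  d3:4  d4:0  d5:0  d6:0  d7:0 → peak 10
Item 2@3: d1:10  d2:6  d3:6  d4:0  d5:0  d6:0  d7:0 → peak 10
Item 2@4: d1:10  d2:6  d3:4  d4:2  d5:0  d6:0  d7:0 → peak 10
Item 2@5: d1:10  d2:6  d3:4  d4:0  d5:2  d6:0  d7:0 → peak 10
Item 2@6: d1:10  d2:6  d3:4  d4:0  d5:0  d6:2  d7:0 → peak 10
Item 2@7: d1:10  d2:6  d3:4  d4:0  d5:0  d6:0  d7:2 → peak 10
Best is Item 2@2, peak 10.

10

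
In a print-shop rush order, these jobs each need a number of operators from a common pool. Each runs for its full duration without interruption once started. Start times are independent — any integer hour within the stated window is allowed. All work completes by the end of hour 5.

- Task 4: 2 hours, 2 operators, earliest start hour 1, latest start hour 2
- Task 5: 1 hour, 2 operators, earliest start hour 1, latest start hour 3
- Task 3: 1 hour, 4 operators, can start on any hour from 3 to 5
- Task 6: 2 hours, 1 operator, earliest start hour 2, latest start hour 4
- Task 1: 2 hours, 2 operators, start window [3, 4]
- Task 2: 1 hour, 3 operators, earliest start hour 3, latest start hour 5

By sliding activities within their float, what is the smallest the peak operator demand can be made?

Early-start (Task 4@1, Task 5@1, Task 3@3, Task 6@2, Task 1@3, Task 2@3) gives peak 10: h1:4  h2:3  h3:10  h4:2  h5:0.
Shift Task 1→4, Task 2→4.
Schedule Task 4@1, Task 5@1, Task 3@3, Task 6@2, Task 1@4, Task 2@4: h1:4  h2:3  h3:5  h4:5  h5:2 — peak 5.

5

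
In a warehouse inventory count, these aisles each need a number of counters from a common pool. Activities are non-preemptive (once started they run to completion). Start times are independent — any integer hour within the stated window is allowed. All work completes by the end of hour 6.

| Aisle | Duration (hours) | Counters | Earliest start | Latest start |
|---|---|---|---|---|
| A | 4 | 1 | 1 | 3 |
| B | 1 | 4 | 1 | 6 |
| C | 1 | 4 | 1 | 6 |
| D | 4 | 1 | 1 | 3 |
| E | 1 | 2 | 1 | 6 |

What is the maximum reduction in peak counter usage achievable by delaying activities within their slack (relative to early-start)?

Early-start peak: h1:12  h2:2  h3:2  h4:2  h5:0  h6:0 ⇒ 12.
Leveled (A@1, B@5, C@6, D@1, E@1): h1:4  h2:2  h3:2  h4:2  h5:4  h6:4 ⇒ 4.
Reduction 12 − 4 = 8.

8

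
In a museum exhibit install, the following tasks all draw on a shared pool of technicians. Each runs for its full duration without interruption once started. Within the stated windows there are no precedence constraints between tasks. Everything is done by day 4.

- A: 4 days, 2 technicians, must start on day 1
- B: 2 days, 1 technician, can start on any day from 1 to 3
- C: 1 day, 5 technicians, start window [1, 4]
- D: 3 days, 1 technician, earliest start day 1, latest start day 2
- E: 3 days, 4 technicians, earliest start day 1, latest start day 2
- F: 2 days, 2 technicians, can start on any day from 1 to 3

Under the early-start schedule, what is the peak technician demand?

15

Early-start schedule: A@1, B@1, C@1, D@1, E@1, F@1.
Load per day: day 1: 15, day 2: 10, day 3: 7, day 4: 2.
Peak is 15.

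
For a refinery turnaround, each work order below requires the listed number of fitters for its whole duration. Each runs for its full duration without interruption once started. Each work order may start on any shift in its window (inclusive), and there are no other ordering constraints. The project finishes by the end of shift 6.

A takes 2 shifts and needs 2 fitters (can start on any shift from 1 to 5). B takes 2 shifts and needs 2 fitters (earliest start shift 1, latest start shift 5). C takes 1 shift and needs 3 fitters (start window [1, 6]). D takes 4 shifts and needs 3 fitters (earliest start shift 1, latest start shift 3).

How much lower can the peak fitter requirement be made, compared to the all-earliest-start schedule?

5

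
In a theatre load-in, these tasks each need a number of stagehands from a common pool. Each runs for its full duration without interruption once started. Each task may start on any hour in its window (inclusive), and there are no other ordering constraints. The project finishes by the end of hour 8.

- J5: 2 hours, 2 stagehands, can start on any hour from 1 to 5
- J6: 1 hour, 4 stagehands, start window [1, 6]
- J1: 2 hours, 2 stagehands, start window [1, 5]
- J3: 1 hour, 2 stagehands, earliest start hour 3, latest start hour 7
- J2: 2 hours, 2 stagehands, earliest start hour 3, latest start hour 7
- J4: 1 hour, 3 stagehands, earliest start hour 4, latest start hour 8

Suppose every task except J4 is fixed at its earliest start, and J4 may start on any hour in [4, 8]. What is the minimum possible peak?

8

J4@4: h1:8  h2:4  h3:4  h4:5  h5:0  h6:0  h7:0  h8:0 → peak 8
J4@5: h1:8  h2:4  h3:4  h4:2  h5:3  h6:0  h7:0  h8:0 → peak 8
J4@6: h1:8  h2:4  h3:4  h4:2  h5:0  h6:3  h7:0  h8:0 → peak 8
J4@7: h1:8  h2:4  h3:4  h4:2  h5:0  h6:0  h7:3  h8:0 → peak 8
J4@8: h1:8  h2:4  h3:4  h4:2  h5:0  h6:0  h7:0  h8:3 → peak 8
Best is J4@4, peak 8.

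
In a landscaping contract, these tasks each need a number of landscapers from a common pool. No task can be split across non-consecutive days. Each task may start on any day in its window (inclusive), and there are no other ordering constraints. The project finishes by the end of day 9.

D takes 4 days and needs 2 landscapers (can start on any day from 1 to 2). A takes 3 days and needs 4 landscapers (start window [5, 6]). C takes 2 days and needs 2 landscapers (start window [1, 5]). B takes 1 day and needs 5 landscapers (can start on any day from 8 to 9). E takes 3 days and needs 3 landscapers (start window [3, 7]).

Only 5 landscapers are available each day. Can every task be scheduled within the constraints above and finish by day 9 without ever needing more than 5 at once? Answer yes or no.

Schedule D@1, A@6, C@1, B@9, E@3: d1:4  d2:4  d3:5  d4:5  d5:3  d6:4  d7:4  d8:4  d9:5 — peak 5 ≤ 5.

yes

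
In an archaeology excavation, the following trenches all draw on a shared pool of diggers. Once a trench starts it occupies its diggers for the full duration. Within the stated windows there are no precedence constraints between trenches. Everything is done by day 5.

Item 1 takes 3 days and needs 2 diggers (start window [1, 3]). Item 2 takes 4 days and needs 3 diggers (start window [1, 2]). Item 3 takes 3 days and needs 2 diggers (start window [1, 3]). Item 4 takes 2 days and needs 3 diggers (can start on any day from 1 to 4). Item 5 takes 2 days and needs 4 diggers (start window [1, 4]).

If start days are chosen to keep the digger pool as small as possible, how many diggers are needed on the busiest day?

9

Early-start (Item 1@1, Item 2@1, Item 3@1, Item 4@1, Item 5@1) gives peak 14: d1:14  d2:14  d3:7  d4:3  d5:0.
Shift Item 3→3, Item 5→4.
Schedule Item 1@1, Item 2@1, Item 3@3, Item 4@1, Item 5@4: d1:8  d2:8  d3:7  d4:9  d5:6 — peak 9.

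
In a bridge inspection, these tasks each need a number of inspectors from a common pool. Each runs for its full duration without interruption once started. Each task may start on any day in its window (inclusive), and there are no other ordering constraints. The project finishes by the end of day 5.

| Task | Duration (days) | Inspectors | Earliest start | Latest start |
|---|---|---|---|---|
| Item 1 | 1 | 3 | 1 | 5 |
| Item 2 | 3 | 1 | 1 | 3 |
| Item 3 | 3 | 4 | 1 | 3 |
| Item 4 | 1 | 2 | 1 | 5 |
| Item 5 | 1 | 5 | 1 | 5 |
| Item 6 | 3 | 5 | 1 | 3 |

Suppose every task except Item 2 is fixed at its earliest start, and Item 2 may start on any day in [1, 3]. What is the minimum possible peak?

19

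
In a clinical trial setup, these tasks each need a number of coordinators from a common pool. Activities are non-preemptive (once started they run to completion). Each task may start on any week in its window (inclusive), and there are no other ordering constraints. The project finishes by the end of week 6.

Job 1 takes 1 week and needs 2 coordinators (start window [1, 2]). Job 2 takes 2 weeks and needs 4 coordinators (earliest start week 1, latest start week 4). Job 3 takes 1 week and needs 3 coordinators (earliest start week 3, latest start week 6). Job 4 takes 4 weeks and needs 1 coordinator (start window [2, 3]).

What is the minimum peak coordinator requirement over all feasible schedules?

5

Early-start (Job 1@1, Job 2@1, Job 3@3, Job 4@2) gives peak 6: w1:6  w2:5  w3:4  w4:1  w5:1  w6:0.
Shift Job 2→2, Job 3→4.
Schedule Job 1@1, Job 2@2, Job 3@4, Job 4@2: w1:2  w2:5  w3:5  w4:4  w5:1  w6:0 — peak 5.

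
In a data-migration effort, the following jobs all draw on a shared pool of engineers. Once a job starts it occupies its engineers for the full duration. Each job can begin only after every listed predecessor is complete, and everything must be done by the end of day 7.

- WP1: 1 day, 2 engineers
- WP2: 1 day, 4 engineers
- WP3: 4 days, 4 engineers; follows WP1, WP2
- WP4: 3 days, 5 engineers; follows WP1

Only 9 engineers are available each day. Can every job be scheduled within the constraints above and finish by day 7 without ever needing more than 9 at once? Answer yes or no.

yes

Schedule WP1@1, WP2@1, WP3@2, WP4@2: d1:6  d2:9  d3:9  d4:9  d5:4  d6:0  d7:0 — peak 9 ≤ 9.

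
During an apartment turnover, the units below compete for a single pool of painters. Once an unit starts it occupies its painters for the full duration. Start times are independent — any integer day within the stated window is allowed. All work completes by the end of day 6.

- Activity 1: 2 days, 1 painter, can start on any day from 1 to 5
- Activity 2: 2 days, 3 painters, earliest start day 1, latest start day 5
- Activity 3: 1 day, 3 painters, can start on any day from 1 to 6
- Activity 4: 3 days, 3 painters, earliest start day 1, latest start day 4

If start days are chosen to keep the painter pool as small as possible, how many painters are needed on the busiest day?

4

Early-start (Activity 1@1, Activity 2@1, Activity 3@1, Activity 4@1) gives peak 10: d1:10  d2:7  d3:3  d4:0  d5:0  d6:0.
Shift Activity 3→3, Activity 4→4.
Schedule Activity 1@1, Activity 2@1, Activity 3@3, Activity 4@4: d1:4  d2:4  d3:3  d4:3  d5:3  d6:3 — peak 4.
Total painter-days = 20 over 6 days ⇒ peak ≥ ⌈20/6⌉ = 4, so 4 is optimal.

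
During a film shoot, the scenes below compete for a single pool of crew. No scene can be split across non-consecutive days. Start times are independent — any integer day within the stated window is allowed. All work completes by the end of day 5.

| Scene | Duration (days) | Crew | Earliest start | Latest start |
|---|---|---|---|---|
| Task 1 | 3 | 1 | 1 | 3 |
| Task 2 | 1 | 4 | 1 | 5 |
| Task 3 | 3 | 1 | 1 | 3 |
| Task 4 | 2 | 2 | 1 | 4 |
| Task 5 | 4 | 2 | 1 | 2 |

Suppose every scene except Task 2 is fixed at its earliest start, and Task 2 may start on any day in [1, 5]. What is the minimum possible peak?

6

Task 2@1: d1:10  d2:6  d3:4  d4:2  d5:0 → peak 10
Task 2@2: d1:6  d2:10  d3:4  d4:2  d5:0 → peak 10
Task 2@3: d1:6  d2:6  d3:8  d4:2  d5:0 → peak 8
Task 2@4: d1:6  d2:6  d3:4  d4:6  d5:0 → peak 6
Task 2@5: d1:6  d2:6  d3:4  d4:2  d5:4 → peak 6
Best is Task 2@4, peak 6.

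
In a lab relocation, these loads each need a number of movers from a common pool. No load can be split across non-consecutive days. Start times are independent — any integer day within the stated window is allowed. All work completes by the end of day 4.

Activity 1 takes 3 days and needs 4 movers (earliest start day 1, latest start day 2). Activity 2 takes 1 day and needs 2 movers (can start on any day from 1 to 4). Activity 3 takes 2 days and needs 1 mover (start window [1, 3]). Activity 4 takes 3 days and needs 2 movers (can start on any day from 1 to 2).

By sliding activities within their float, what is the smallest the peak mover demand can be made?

Early-start (Activity 1@1, Activity 2@1, Activity 3@1, Activity 4@1) gives peak 9: d1:9  d2:7  d3:6  d4:0.
Shift Activity 4→2.
Schedule Activity 1@1, Activity 2@1, Activity 3@1, Activity 4@2: d1:7  d2:7  d3:6  d4:2 — peak 7.

7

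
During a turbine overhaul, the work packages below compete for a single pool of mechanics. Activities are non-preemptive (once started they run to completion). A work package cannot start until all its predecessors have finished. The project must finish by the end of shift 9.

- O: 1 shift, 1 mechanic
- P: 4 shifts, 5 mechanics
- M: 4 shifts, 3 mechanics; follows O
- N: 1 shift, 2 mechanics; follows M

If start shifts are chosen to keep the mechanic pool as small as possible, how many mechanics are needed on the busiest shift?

Early-start (O@1, P@1, M@2, N@6) gives peak 8: s1:6  s2:8  s3:8  s4:8  s5:3  s6:2  s7:0  s8:0  s9:0.
Shift M→5, N→9.
Schedule O@1, P@1, M@5, N@9: s1:6  s2:5  s3:5  s4:5  s5:3  s6:3  s7:3  s8:3  s9:2 — peak 6.

6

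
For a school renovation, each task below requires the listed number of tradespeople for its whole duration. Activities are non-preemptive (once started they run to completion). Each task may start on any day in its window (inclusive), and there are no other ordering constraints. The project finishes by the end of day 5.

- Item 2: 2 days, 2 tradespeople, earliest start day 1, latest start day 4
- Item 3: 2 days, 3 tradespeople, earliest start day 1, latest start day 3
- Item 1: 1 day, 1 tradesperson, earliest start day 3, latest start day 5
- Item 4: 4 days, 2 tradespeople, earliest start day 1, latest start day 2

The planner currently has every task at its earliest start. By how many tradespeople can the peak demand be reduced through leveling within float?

Early-start peak: d1:7  d2:7  d3:3  d4:2  d5:0 ⇒ 7.
Leveled (Item 2@1, Item 3@3, Item 1@5, Item 4@1): d1:4  d2:4  d3:5  d4:5  d5:1 ⇒ 5.
Reduction 7 − 5 = 2.

2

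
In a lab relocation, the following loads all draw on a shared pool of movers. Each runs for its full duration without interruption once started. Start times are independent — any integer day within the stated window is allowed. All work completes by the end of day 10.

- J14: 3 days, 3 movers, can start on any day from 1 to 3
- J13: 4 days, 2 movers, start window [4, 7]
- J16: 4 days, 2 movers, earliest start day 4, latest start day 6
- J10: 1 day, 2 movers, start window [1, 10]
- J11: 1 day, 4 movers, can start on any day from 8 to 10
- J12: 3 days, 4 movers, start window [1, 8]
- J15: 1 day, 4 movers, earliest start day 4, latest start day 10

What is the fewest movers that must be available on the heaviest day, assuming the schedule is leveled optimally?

Early-start (J14@1, J13@4, J16@4, J10@1, J11@8, J12@1, J15@4) gives peak 9: d1:9  d2:7  d3:7  d4:8  d5:4  d6:4  d7:4  d8:4  d9:0  d10:0.
Shift J13→7, J12→4, J15→9.
Schedule J14@1, J13@7, J16@4, J10@1, J11@8, J12@4, J15@9: d1:5  d2:3  d3:3  d4:6  d5:6  d6:6  d7:4  d8:6  d9:6  d10:2 — peak 6.

6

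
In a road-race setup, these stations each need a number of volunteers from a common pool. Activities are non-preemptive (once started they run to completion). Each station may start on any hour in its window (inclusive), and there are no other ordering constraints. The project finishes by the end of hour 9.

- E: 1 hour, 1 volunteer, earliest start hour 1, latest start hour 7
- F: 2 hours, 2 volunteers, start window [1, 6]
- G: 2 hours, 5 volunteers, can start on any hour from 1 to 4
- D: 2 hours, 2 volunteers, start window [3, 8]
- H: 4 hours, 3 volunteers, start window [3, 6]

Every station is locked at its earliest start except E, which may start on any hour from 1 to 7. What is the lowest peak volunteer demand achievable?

7

E@1: h1:8  h2:7  h3:5  h4:5  h5:3  h6:3  h7:0  h8:0  h9:0 → peak 8
E@2: h1:7  h2:8  h3:5  h4:5  h5:3  h6:3  h7:0  h8:0  h9:0 → peak 8
E@3: h1:7  h2:7  h3:6  h4:5  h5:3  h6:3  h7:0  h8:0  h9:0 → peak 7
E@4: h1:7  h2:7  h3:5  h4:6  h5:3  h6:3  h7:0  h8:0  h9:0 → peak 7
E@5: h1:7  h2:7  h3:5  h4:5  h5:4  h6:3  h7:0  h8:0  h9:0 → peak 7
E@6: h1:7  h2:7  h3:5  h4:5  h5:3  h6:4  h7:0  h8:0  h9:0 → peak 7
E@7: h1:7  h2:7  h3:5  h4:5  h5:3  h6:3  h7:1  h8:0  h9:0 → peak 7
Best is E@3, peak 7.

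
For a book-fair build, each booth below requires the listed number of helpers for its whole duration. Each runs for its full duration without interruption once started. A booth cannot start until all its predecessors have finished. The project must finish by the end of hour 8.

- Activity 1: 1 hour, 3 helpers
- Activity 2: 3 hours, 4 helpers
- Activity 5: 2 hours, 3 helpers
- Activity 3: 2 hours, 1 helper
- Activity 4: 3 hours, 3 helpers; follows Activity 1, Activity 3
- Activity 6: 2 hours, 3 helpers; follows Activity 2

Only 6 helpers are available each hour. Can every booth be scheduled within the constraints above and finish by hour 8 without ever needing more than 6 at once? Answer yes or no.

yes

Schedule Activity 1@1, Activity 2@2, Activity 5@5, Activity 3@1, Activity 4@5, Activity 6@7: h1:4  h2:5  h3:4  h4:4  h5:6  h6:6  h7:6  h8:3 — peak 6 ≤ 6.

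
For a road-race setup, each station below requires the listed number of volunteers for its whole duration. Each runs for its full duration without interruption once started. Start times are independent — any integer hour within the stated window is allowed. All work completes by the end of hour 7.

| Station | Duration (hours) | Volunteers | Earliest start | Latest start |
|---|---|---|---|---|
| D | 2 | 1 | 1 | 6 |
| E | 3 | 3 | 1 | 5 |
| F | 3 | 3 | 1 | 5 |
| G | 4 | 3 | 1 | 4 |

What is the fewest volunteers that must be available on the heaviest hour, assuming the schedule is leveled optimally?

6

Early-start (D@1, E@1, F@1, G@1) gives peak 10: h1:10  h2:10  h3:9  h4:3  h5:0  h6:0  h7:0.
Shift F→3, G→4.
Schedule D@1, E@1, F@3, G@4: h1:4  h2:4  h3:6  h4:6  h5:6  h6:3  h7:3 — peak 6.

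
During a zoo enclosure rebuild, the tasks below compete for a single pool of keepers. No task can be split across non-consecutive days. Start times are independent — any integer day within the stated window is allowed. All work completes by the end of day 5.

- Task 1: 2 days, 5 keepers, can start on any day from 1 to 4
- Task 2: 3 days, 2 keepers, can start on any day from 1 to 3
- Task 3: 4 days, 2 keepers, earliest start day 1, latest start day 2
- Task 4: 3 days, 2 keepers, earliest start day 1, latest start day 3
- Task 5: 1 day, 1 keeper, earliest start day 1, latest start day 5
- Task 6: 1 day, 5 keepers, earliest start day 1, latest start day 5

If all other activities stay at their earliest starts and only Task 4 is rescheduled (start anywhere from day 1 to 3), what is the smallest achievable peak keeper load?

Task 4@1: d1:17  d2:11  d3:6  d4:2  d5:0 → peak 17
Task 4@2: d1:15  d2:11  d3:6  d4:4  d5:0 → peak 15
Task 4@3: d1:15  d2:9  d3:6  d4:4  d5:2 → peak 15
Best is Task 4@2, peak 15.

15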